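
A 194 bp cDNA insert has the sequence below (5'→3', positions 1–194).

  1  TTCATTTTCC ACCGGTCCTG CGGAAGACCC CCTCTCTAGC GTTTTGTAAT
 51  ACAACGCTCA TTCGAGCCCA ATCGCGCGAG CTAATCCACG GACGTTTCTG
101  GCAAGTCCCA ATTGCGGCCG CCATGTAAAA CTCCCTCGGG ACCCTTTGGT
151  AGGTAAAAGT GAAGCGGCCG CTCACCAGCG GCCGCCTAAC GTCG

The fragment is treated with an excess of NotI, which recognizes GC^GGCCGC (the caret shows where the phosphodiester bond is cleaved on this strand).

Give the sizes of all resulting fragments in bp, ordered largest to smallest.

115, 50, 15, 14 bp

NotI sites (GCGGCCGC) start at positions 114, 164, 178.
NotI cuts after base 2 of each site, so after positions 115, 165, 179.
Linear molecule, 3 cuts → 4 fragments:
  1–115 → 115 bp
  116–165 → 50 bp
  166–179 → 14 bp
  180–194 → 15 bp
Sorted largest to smallest: 115, 50, 15, 14 bp.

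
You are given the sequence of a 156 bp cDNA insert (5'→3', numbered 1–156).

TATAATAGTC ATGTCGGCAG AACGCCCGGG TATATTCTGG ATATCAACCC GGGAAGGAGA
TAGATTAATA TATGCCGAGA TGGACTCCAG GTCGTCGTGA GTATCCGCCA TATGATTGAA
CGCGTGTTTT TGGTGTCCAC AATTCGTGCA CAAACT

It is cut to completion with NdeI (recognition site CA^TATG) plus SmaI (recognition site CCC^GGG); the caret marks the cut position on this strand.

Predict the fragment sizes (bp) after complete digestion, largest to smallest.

60, 46, 27, 23 bp

The NdeI site (CATATG) starts at position 109.
NdeI cuts after base 2 of each site, so after position 110.
SmaI sites (CCCGGG) start at positions 25, 48.
SmaI cuts after base 3 of each site, so after positions 27, 50.
Combined cut positions: 27, 50, 110.
Linear molecule, 3 cuts → 4 fragments:
  1–27 → 27 bp
  28–50 → 23 bp
  51–110 → 60 bp
  111–156 → 46 bp
Sorted largest to smallest: 60, 46, 27, 23 bp.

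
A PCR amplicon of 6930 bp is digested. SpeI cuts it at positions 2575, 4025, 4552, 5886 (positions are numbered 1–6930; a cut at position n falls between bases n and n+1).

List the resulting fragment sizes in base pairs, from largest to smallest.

Linear molecule, 4 cuts → 5 fragments:
  2575 − 0 = 2575 bp
  4025 − 2575 = 1450 bp
  4552 − 4025 = 527 bp
  5886 − 4552 = 1334 bp
  6930 − 5886 = 1044 bp
Sorted largest to smallest: 2575, 1450, 1334, 1044, 527 bp.

2575, 1450, 1334, 1044, 527 bp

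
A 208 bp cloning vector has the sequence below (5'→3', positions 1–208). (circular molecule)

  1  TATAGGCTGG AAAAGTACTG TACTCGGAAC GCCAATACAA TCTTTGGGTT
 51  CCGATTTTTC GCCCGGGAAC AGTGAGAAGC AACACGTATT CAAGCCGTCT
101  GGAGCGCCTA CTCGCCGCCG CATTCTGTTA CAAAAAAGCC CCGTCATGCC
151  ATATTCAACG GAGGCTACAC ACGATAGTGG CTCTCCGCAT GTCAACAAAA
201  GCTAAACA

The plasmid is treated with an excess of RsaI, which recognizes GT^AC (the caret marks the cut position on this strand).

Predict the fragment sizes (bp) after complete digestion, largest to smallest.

203, 5 bp

RsaI sites (GTAC) start at positions 15, 20.
RsaI cuts after base 2 of each site, so after positions 16, 21.
Circular molecule, 2 cuts → 2 fragments:
  17–21 → 5 bp
  22–208 then 1–16 → 187 + 16 = 203 bp
Sorted largest to smallest: 203, 5 bp.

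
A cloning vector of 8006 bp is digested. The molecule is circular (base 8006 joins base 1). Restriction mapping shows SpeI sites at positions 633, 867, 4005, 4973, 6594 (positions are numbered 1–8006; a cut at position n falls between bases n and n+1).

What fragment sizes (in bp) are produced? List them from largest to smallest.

3138, 2045, 1621, 968, 234 bp

Circular molecule, 5 cuts → 5 fragments:
  867 − 633 = 234 bp
  4005 − 867 = 3138 bp
  4973 − 4005 = 968 bp
  6594 − 4973 = 1621 bp
  wrap: 8006 − 6594 + 633 = 2045 bp
Sorted largest to smallest: 3138, 2045, 1621, 968, 234 bp.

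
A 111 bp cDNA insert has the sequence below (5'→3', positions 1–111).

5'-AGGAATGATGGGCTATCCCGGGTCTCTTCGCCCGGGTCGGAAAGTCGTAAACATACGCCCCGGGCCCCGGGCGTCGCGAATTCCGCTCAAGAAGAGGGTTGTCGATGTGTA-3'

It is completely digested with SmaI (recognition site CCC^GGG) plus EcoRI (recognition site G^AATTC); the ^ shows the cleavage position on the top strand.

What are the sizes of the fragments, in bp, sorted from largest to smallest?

SmaI sites (CCCGGG) start at positions 17, 31, 59, 66.
SmaI cuts after base 3 of each site, so after positions 19, 33, 61, 68.
The EcoRI site (GAATTC) starts at position 78.
EcoRI cuts after the first base of each site, so after position 78.
Combined cut positions: 19, 33, 61, 68, 78.
Linear molecule, 5 cuts → 6 fragments:
  1–19 → 19 bp
  20–33 → 14 bp
  34–61 → 28 bp
  62–68 → 7 bp
  69–78 → 10 bp
  79–111 → 33 bp
Sorted largest to smallest: 33, 28, 19, 14, 10, 7 bp.

33, 28, 19, 14, 10, 7 bp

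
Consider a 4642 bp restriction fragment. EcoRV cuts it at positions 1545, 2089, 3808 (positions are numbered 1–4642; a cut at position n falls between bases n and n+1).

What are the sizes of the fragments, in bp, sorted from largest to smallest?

1719, 1545, 834, 544 bp

Linear molecule, 3 cuts → 4 fragments:
  1545 − 0 = 1545 bp
  2089 − 1545 = 544 bp
  3808 − 2089 = 1719 bp
  4642 − 3808 = 834 bp
Sorted largest to smallest: 1719, 1545, 834, 544 bp.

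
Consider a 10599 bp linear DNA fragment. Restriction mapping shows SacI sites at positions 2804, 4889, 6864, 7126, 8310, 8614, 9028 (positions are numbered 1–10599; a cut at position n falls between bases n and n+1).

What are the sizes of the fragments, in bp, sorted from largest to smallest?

2804, 2085, 1975, 1571, 1184, 414, 304, 262 bp

Linear molecule, 7 cuts → 8 fragments:
  2804 − 0 = 2804 bp
  4889 − 2804 = 2085 bp
  6864 − 4889 = 1975 bp
  7126 − 6864 = 262 bp
  8310 − 7126 = 1184 bp
  8614 − 8310 = 304 bp
  9028 − 8614 = 414 bp
  10599 − 9028 = 1571 bp
Sorted largest to smallest: 2804, 2085, 1975, 1571, 1184, 414, 304, 262 bp.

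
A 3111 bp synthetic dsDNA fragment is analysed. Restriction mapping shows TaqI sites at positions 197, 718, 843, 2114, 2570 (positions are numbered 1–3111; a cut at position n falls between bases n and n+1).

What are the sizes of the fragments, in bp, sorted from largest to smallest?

Linear molecule, 5 cuts → 6 fragments:
  197 − 0 = 197 bp
  718 − 197 = 521 bp
  843 − 718 = 125 bp
  2114 − 843 = 1271 bp
  2570 − 2114 = 456 bp
  3111 − 2570 = 541 bp
Sorted largest to smallest: 1271, 541, 521, 456, 197, 125 bp.

1271, 541, 521, 456, 197, 125 bp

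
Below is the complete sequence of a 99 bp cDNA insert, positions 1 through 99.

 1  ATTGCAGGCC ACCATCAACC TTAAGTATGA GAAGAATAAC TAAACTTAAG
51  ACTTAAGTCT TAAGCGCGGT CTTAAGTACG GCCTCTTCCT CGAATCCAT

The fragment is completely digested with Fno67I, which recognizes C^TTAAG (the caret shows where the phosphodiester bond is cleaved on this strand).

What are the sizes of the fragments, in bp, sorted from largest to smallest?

Fno67I sites (CTTAAG) start at positions 20, 45, 52, 59, 71.
Fno67I cuts after the first base of each site, so after positions 20, 45, 52, 59, 71.
Linear molecule, 5 cuts → 6 fragments:
  1–20 → 20 bp
  21–45 → 25 bp
  46–52 → 7 bp
  53–59 → 7 bp
  60–71 → 12 bp
  72–99 → 28 bp
Sorted largest to smallest: 28, 25, 20, 12, 7, 7 bp.

28, 25, 20, 12, 7, 7 bp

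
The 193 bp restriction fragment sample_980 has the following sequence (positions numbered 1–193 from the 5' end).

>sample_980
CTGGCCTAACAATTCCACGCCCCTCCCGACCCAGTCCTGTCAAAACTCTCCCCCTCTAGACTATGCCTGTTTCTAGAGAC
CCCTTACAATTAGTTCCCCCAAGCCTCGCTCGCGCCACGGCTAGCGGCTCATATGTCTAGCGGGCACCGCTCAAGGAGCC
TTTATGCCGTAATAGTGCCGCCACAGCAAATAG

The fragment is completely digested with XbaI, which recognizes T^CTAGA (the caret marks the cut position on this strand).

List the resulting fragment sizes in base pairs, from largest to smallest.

121, 55, 17 bp

XbaI sites (TCTAGA) start at positions 55, 72.
XbaI cuts after the first base of each site, so after positions 55, 72.
Linear molecule, 2 cuts → 3 fragments:
  1–55 → 55 bp
  56–72 → 17 bp
  73–193 → 121 bp
Sorted largest to smallest: 121, 55, 17 bp.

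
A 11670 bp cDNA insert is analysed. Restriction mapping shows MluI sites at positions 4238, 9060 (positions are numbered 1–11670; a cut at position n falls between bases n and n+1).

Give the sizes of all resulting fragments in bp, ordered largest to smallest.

4822, 4238, 2610 bp

Linear molecule, 2 cuts → 3 fragments:
  4238 − 0 = 4238 bp
  9060 − 4238 = 4822 bp
  11670 − 9060 = 2610 bp
Sorted largest to smallest: 4822, 4238, 2610 bp.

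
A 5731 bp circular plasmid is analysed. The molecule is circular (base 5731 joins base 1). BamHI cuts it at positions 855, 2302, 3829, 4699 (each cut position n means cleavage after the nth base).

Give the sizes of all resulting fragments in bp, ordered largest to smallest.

1887, 1527, 1447, 870 bp

Circular molecule, 4 cuts → 4 fragments:
  2302 − 855 = 1447 bp
  3829 − 2302 = 1527 bp
  4699 − 3829 = 870 bp
  wrap: 5731 − 4699 + 855 = 1887 bp
Sorted largest to smallest: 1887, 1527, 1447, 870 bp.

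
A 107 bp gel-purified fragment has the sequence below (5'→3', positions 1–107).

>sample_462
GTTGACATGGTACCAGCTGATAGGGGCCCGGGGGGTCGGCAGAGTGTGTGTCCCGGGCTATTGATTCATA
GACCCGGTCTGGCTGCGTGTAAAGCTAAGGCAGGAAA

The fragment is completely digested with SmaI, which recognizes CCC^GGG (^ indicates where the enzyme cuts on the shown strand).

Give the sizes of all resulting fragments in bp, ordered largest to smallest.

53, 29, 25 bp

SmaI sites (CCCGGG) start at positions 27, 52.
SmaI cuts after base 3 of each site, so after positions 29, 54.
Linear molecule, 2 cuts → 3 fragments:
  1–29 → 29 bp
  30–54 → 25 bp
  55–107 → 53 bp
Sorted largest to smallest: 53, 29, 25 bp.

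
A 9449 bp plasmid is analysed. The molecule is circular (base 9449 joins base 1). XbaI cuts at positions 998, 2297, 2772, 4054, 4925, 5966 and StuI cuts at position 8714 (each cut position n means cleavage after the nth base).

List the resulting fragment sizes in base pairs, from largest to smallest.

2748, 1733, 1299, 1282, 1041, 871, 475 bp

Combined cut positions (sorted): 998, 2297, 2772, 4054, 4925, 5966, 8714.
Circular molecule, 7 cuts → 7 fragments:
  2297 − 998 = 1299 bp
  2772 − 2297 = 475 bp
  4054 − 2772 = 1282 bp
  4925 − 4054 = 871 bp
  5966 − 4925 = 1041 bp
  8714 − 5966 = 2748 bp
  wrap: 9449 − 8714 + 998 = 1733 bp
Sorted largest to smallest: 2748, 1733, 1299, 1282, 1041, 871, 475 bp.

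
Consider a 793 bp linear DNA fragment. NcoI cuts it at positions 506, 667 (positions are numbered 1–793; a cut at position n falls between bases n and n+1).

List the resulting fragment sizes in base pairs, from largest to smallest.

506, 161, 126 bp

Linear molecule, 2 cuts → 3 fragments:
  506 − 0 = 506 bp
  667 − 506 = 161 bp
  793 − 667 = 126 bp
Sorted largest to smallest: 506, 161, 126 bp.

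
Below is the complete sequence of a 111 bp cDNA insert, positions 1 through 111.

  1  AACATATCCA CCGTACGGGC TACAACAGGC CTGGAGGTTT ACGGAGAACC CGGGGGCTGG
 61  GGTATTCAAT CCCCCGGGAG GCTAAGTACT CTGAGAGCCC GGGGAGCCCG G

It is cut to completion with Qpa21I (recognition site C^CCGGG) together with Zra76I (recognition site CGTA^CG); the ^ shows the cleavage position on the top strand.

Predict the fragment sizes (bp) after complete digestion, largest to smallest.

Qpa21I sites (CCCGGG) start at positions 49, 73, 98.
Qpa21I cuts after the first base of each site, so after positions 49, 73, 98.
The Zra76I site (CGTACG) starts at position 12.
Zra76I cuts after base 4 of each site, so after position 15.
Combined cut positions: 15, 49, 73, 98.
Linear molecule, 4 cuts → 5 fragments:
  1–15 → 15 bp
  16–49 → 34 bp
  50–73 → 24 bp
  74–98 → 25 bp
  99–111 → 13 bp
Sorted largest to smallest: 34, 25, 24, 15, 13 bp.

34, 25, 24, 15, 13 bp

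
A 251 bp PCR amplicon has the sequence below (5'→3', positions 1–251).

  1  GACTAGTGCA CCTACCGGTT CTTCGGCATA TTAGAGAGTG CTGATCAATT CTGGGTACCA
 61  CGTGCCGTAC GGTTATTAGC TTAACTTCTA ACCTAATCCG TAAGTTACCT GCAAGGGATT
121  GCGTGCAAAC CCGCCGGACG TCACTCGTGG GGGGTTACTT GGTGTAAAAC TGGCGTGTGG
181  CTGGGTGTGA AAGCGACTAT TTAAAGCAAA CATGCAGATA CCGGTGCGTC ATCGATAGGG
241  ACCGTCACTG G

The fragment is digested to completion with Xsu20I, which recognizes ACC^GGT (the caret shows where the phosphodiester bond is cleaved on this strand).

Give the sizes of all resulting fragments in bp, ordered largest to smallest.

Xsu20I sites (ACCGGT) start at positions 14, 220.
Xsu20I cuts after base 3 of each site, so after positions 16, 222.
Linear molecule, 2 cuts → 3 fragments:
  1–16 → 16 bp
  17–222 → 206 bp
  223–251 → 29 bp
Sorted largest to smallest: 206, 29, 16 bp.

206, 29, 16 bp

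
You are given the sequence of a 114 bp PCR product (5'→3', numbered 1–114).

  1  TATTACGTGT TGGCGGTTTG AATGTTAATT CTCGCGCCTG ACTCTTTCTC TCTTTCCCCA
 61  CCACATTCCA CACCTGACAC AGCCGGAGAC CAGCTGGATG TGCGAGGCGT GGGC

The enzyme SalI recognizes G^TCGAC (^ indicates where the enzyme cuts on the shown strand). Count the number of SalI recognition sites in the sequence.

No occurrence of GTCGAC is present in the sequence.
SalI does not cut: 0 sites.

0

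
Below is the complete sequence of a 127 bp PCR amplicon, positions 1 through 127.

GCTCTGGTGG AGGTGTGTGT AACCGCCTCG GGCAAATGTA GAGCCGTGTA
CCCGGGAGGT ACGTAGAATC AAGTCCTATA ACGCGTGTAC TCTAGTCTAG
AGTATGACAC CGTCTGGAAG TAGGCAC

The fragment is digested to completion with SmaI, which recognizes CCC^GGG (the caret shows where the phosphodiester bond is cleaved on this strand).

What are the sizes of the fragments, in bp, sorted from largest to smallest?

The SmaI site (CCCGGG) starts at position 51.
SmaI cuts after base 3 of each site, so after position 53.
Linear molecule, 1 cut → 2 fragments:
  1–53 → 53 bp
  54–127 → 74 bp
Sorted largest to smallest: 74, 53 bp.

74, 53 bp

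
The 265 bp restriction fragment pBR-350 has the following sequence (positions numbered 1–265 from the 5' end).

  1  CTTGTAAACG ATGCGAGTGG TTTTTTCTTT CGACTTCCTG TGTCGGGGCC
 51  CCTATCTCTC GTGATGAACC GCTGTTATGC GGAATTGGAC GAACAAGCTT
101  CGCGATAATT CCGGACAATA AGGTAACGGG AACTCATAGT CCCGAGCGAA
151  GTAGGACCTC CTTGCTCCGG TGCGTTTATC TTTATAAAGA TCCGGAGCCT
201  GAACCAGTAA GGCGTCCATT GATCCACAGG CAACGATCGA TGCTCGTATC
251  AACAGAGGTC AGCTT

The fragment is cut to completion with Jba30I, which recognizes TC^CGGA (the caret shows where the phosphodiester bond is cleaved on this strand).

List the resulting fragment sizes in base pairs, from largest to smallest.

111, 81, 73 bp

Jba30I sites (TCCGGA) start at positions 110, 191.
Jba30I cuts after base 2 of each site, so after positions 111, 192.
Linear molecule, 2 cuts → 3 fragments:
  1–111 → 111 bp
  112–192 → 81 bp
  193–265 → 73 bp
Sorted largest to smallest: 111, 81, 73 bp.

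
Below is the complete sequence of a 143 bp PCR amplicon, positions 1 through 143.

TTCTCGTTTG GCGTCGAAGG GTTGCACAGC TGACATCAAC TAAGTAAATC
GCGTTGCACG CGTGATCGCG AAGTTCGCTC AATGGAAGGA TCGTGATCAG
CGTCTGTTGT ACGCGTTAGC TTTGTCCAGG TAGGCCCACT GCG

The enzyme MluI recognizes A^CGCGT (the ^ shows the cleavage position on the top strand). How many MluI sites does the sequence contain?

ACGCGT occurs starting at positions 58, 111.
MluI cuts at 2 sites.

2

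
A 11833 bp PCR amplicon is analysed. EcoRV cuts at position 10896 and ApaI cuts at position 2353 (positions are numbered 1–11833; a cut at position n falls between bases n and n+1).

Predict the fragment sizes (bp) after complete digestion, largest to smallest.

Combined cut positions (sorted): 2353, 10896.
Linear molecule, 2 cuts → 3 fragments:
  2353 − 0 = 2353 bp
  10896 − 2353 = 8543 bp
  11833 − 10896 = 937 bp
Sorted largest to smallest: 8543, 2353, 937 bp.

8543, 2353, 937 bp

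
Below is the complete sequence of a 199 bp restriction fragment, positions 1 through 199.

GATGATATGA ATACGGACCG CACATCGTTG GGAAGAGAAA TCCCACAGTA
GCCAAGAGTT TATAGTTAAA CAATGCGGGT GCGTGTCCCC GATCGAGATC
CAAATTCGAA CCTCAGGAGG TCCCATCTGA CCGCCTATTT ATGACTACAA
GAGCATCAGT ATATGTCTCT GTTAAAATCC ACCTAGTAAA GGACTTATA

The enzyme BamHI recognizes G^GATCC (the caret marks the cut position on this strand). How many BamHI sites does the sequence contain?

0

No occurrence of GGATCC is present in the sequence.
BamHI does not cut: 0 sites.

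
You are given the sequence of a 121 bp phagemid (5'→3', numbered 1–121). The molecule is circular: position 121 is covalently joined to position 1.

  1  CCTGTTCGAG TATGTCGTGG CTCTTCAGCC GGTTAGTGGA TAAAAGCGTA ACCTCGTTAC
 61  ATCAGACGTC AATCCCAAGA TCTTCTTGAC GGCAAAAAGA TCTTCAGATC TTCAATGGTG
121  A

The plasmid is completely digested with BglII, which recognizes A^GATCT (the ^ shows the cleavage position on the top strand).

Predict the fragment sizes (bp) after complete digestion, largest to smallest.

93, 20, 8 bp

BglII sites (AGATCT) start at positions 78, 98, 106.
BglII cuts after the first base of each site, so after positions 78, 98, 106.
Circular molecule, 3 cuts → 3 fragments:
  79–98 → 20 bp
  99–106 → 8 bp
  107–121 then 1–78 → 15 + 78 = 93 bp
Sorted largest to smallest: 93, 20, 8 bp.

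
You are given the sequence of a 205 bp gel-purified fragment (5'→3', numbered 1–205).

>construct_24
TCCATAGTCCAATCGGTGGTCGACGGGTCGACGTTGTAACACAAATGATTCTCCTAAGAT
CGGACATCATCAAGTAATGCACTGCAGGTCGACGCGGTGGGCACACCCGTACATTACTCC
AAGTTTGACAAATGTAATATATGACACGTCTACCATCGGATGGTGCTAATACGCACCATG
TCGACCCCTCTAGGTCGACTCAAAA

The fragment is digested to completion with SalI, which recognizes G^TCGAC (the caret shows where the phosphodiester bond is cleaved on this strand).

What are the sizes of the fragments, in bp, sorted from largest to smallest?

92, 61, 19, 14, 11, 8 bp

SalI sites (GTCGAC) start at positions 19, 27, 88, 180, 194.
SalI cuts after the first base of each site, so after positions 19, 27, 88, 180, 194.
Linear molecule, 5 cuts → 6 fragments:
  1–19 → 19 bp
  20–27 → 8 bp
  28–88 → 61 bp
  89–180 → 92 bp
  181–194 → 14 bp
  195–205 → 11 bp
Sorted largest to smallest: 92, 61, 19, 14, 11, 8 bp.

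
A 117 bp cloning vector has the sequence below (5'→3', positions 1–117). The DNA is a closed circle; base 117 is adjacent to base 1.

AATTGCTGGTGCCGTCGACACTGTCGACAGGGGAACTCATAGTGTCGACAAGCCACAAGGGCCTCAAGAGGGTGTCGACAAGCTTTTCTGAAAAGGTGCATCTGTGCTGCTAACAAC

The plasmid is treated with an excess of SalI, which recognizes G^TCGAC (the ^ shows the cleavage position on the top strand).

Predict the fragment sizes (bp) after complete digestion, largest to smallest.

SalI sites (GTCGAC) start at positions 14, 23, 44, 74.
SalI cuts after the first base of each site, so after positions 14, 23, 44, 74.
Circular molecule, 4 cuts → 4 fragments:
  15–23 → 9 bp
  24–44 → 21 bp
  45–74 → 30 bp
  75–117 then 1–14 → 43 + 14 = 57 bp
Sorted largest to smallest: 57, 30, 21, 9 bp.

57, 30, 21, 9 bp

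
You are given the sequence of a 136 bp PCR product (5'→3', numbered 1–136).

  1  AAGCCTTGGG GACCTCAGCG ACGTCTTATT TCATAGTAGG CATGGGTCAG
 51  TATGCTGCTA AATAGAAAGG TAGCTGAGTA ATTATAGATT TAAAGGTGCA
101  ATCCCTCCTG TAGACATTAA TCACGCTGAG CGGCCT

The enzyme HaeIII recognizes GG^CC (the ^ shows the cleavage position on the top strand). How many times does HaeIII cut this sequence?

GGCC occurs starting at position 132.
HaeIII cuts at 1 site.

1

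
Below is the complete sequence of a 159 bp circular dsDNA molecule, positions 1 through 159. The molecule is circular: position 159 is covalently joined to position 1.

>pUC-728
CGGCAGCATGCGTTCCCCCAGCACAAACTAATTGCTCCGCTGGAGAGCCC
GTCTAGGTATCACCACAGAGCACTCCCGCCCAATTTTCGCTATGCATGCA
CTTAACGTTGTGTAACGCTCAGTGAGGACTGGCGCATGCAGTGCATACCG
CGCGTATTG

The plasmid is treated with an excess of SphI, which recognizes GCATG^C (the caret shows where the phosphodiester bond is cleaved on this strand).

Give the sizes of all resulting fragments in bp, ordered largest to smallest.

88, 40, 31 bp

SphI sites (GCATGC) start at positions 6, 94, 134.
SphI cuts after base 5 of each site (before the last base), so after positions 10, 98, 138.
Circular molecule, 3 cuts → 3 fragments:
  11–98 → 88 bp
  99–138 → 40 bp
  139–159 then 1–10 → 21 + 10 = 31 bp
Sorted largest to smallest: 88, 40, 31 bp.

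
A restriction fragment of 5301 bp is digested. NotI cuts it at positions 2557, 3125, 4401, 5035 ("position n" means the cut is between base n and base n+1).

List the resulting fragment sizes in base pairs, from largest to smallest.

Linear molecule, 4 cuts → 5 fragments:
  2557 − 0 = 2557 bp
  3125 − 2557 = 568 bp
  4401 − 3125 = 1276 bp
  5035 − 4401 = 634 bp
  5301 − 5035 = 266 bp
Sorted largest to smallest: 2557, 1276, 634, 568, 266 bp.

2557, 1276, 634, 568, 266 bp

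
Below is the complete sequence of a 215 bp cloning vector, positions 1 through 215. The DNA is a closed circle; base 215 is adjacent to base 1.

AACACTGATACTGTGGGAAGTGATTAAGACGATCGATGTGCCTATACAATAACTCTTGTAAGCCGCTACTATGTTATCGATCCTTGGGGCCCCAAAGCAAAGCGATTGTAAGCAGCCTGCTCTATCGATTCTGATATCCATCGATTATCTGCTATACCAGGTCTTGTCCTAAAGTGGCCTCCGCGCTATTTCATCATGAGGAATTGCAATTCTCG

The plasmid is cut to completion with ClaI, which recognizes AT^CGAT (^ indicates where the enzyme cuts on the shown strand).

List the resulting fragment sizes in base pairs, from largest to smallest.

107, 48, 44, 16 bp

ClaI sites (ATCGAT) start at positions 32, 76, 124, 140.
ClaI cuts after base 2 of each site, so after positions 33, 77, 125, 141.
Circular molecule, 4 cuts → 4 fragments:
  34–77 → 44 bp
  78–125 → 48 bp
  126–141 → 16 bp
  142–215 then 1–33 → 74 + 33 = 107 bp
Sorted largest to smallest: 107, 48, 44, 16 bp.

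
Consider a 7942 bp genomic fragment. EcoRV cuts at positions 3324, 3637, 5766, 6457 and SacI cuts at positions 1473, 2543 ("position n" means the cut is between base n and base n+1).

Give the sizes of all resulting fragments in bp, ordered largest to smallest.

2129, 1485, 1473, 1070, 781, 691, 313 bp

Combined cut positions (sorted): 1473, 2543, 3324, 3637, 5766, 6457.
Linear molecule, 6 cuts → 7 fragments:
  1473 − 0 = 1473 bp
  2543 − 1473 = 1070 bp
  3324 − 2543 = 781 bp
  3637 − 3324 = 313 bp
  5766 − 3637 = 2129 bp
  6457 − 5766 = 691 bp
  7942 − 6457 = 1485 bp
Sorted largest to smallest: 2129, 1485, 1473, 1070, 781, 691, 313 bp.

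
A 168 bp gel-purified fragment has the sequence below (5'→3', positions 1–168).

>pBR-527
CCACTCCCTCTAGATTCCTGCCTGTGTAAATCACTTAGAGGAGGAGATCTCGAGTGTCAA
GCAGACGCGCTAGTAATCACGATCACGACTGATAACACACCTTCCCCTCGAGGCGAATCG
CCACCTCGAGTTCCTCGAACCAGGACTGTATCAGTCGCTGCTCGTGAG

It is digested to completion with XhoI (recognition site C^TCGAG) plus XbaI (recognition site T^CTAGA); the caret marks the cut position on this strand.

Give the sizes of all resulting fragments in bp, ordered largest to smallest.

58, 43, 40, 18, 9 bp

XhoI sites (CTCGAG) start at positions 49, 107, 125.
XhoI cuts after the first base of each site, so after positions 49, 107, 125.
The XbaI site (TCTAGA) starts at position 9.
XbaI cuts after the first base of each site, so after position 9.
Combined cut positions: 9, 49, 107, 125.
Linear molecule, 4 cuts → 5 fragments:
  1–9 → 9 bp
  10–49 → 40 bp
  50–107 → 58 bp
  108–125 → 18 bp
  126–168 → 43 bp
Sorted largest to smallest: 58, 43, 40, 18, 9 bp.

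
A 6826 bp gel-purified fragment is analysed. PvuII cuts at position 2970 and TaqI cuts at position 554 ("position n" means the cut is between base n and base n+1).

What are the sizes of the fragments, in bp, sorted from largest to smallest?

3856, 2416, 554 bp

Combined cut positions (sorted): 554, 2970.
Linear molecule, 2 cuts → 3 fragments:
  554 − 0 = 554 bp
  2970 − 554 = 2416 bp
  6826 − 2970 = 3856 bp
Sorted largest to smallest: 3856, 2416, 554 bp.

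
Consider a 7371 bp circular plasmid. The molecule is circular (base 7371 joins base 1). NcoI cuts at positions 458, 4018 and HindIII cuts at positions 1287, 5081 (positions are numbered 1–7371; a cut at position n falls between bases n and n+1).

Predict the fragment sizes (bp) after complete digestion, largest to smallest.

Combined cut positions (sorted): 458, 1287, 4018, 5081.
Circular molecule, 4 cuts → 4 fragments:
  1287 − 458 = 829 bp
  4018 − 1287 = 2731 bp
  5081 − 4018 = 1063 bp
  wrap: 7371 − 5081 + 458 = 2748 bp
Sorted largest to smallest: 2748, 2731, 1063, 829 bp.

2748, 2731, 1063, 829 bp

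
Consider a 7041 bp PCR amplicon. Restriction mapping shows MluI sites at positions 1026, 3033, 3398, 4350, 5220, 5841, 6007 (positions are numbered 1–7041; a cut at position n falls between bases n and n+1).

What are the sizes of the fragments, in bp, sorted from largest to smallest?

2007, 1034, 1026, 952, 870, 621, 365, 166 bp

Linear molecule, 7 cuts → 8 fragments:
  1026 − 0 = 1026 bp
  3033 − 1026 = 2007 bp
  3398 − 3033 = 365 bp
  4350 − 3398 = 952 bp
  5220 − 4350 = 870 bp
  5841 − 5220 = 621 bp
  6007 − 5841 = 166 bp
  7041 − 6007 = 1034 bp
Sorted largest to smallest: 2007, 1034, 1026, 952, 870, 621, 365, 166 bp.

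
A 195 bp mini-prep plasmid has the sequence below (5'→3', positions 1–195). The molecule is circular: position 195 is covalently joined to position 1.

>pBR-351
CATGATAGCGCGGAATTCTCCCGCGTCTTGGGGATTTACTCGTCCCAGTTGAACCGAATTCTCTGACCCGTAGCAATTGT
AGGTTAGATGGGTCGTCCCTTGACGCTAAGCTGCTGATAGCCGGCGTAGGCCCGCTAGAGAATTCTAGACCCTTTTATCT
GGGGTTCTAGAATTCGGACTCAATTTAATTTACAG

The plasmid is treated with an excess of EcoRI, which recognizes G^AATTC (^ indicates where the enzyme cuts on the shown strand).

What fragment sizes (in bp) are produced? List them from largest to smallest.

84, 43, 38, 30 bp

EcoRI sites (GAATTC) start at positions 13, 56, 140, 170.
EcoRI cuts after the first base of each site, so after positions 13, 56, 140, 170.
Circular molecule, 4 cuts → 4 fragments:
  14–56 → 43 bp
  57–140 → 84 bp
  141–170 → 30 bp
  171–195 then 1–13 → 25 + 13 = 38 bp
Sorted largest to smallest: 84, 43, 38, 30 bp.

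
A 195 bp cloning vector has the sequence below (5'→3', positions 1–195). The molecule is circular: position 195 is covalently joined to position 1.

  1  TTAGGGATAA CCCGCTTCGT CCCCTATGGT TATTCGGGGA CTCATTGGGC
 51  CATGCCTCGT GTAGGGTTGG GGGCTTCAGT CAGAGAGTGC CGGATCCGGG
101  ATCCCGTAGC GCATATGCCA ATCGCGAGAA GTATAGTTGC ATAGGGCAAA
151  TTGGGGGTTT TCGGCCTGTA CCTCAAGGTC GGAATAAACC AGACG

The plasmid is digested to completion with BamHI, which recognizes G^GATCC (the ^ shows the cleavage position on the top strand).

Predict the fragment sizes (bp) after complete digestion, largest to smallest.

BamHI sites (GGATCC) start at positions 92, 99.
BamHI cuts after the first base of each site, so after positions 92, 99.
Circular molecule, 2 cuts → 2 fragments:
  93–99 → 7 bp
  100–195 then 1–92 → 96 + 92 = 188 bp
Sorted largest to smallest: 188, 7 bp.

188, 7 bp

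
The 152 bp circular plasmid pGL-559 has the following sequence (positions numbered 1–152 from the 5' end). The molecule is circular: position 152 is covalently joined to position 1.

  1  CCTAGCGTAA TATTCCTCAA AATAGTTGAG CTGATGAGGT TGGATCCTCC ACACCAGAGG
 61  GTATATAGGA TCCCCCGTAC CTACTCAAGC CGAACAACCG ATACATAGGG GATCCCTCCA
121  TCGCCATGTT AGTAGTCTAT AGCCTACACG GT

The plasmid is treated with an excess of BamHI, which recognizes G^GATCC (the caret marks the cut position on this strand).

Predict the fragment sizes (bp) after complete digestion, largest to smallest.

BamHI sites (GGATCC) start at positions 42, 68, 110.
BamHI cuts after the first base of each site, so after positions 42, 68, 110.
Circular molecule, 3 cuts → 3 fragments:
  43–68 → 26 bp
  69–110 → 42 bp
  111–152 then 1–42 → 42 + 42 = 84 bp
Sorted largest to smallest: 84, 42, 26 bp.

84, 42, 26 bp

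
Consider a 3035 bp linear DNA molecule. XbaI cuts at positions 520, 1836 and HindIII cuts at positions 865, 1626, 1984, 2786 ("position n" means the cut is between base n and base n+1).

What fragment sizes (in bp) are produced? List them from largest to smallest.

802, 761, 520, 345, 249, 210, 148 bp

Combined cut positions (sorted): 520, 865, 1626, 1836, 1984, 2786.
Linear molecule, 6 cuts → 7 fragments:
  520 − 0 = 520 bp
  865 − 520 = 345 bp
  1626 − 865 = 761 bp
  1836 − 1626 = 210 bp
  1984 − 1836 = 148 bp
  2786 − 1984 = 802 bp
  3035 − 2786 = 249 bp
Sorted largest to smallest: 802, 761, 520, 345, 249, 210, 148 bp.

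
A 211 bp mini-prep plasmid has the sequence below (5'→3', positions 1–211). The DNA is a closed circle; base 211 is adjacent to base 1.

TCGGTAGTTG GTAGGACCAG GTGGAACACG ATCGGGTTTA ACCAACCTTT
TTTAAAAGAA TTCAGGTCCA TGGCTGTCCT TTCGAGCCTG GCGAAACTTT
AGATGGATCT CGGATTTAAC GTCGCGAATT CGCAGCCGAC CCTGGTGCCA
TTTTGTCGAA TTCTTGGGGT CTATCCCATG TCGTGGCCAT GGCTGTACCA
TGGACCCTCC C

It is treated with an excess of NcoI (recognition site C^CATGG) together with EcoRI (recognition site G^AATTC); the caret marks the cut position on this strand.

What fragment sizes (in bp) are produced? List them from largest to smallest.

NcoI sites (CCATGG) start at positions 68, 187, 198.
NcoI cuts after the first base of each site, so after positions 68, 187, 198.
EcoRI sites (GAATTC) start at positions 58, 126, 158.
EcoRI cuts after the first base of each site, so after positions 58, 126, 158.
Combined cut positions: 58, 68, 126, 158, 187, 198.
Circular molecule, 6 cuts → 6 fragments:
  59–68 → 10 bp
  69–126 → 58 bp
  127–158 → 32 bp
  159–187 → 29 bp
  188–198 → 11 bp
  199–211 then 1–58 → 13 + 58 = 71 bp
Sorted largest to smallest: 71, 58, 32, 29, 11, 10 bp.

71, 58, 32, 29, 11, 10 bp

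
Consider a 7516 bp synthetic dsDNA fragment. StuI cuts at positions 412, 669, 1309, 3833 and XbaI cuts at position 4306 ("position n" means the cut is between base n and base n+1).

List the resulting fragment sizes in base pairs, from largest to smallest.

Combined cut positions (sorted): 412, 669, 1309, 3833, 4306.
Linear molecule, 5 cuts → 6 fragments:
  412 − 0 = 412 bp
  669 − 412 = 257 bp
  1309 − 669 = 640 bp
  3833 − 1309 = 2524 bp
  4306 − 3833 = 473 bp
  7516 − 4306 = 3210 bp
Sorted largest to smallest: 3210, 2524, 640, 473, 412, 257 bp.

3210, 2524, 640, 473, 412, 257 bp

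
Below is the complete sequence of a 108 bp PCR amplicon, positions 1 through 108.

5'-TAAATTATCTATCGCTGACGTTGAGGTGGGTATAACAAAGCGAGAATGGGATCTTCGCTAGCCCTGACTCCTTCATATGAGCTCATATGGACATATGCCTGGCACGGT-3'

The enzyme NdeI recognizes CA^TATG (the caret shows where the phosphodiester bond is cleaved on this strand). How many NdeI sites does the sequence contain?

3

CATATG occurs starting at positions 74, 84, 92.
NdeI cuts at 3 sites.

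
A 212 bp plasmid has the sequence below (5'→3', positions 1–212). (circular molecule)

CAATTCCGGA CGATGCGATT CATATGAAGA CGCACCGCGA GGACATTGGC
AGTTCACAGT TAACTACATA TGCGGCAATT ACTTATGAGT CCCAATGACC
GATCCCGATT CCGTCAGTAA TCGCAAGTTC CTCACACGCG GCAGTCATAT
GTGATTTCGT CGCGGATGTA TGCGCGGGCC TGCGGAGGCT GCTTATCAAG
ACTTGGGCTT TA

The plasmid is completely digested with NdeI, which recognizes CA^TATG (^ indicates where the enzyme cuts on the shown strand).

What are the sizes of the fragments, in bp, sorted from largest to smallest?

87, 79, 46 bp

NdeI sites (CATATG) start at positions 21, 67, 146.
NdeI cuts after base 2 of each site, so after positions 22, 68, 147.
Circular molecule, 3 cuts → 3 fragments:
  23–68 → 46 bp
  69–147 → 79 bp
  148–212 then 1–22 → 65 + 22 = 87 bp
Sorted largest to smallest: 87, 79, 46 bp.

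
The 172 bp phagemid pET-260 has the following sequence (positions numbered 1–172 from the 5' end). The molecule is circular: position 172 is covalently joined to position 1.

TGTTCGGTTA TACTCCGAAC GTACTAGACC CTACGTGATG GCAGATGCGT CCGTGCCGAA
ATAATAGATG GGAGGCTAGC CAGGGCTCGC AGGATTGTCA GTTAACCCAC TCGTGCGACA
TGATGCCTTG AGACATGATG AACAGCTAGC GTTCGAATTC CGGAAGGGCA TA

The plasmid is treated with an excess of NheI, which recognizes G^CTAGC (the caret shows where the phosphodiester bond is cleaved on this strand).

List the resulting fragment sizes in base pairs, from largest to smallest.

NheI sites (GCTAGC) start at positions 75, 145.
NheI cuts after the first base of each site, so after positions 75, 145.
Circular molecule, 2 cuts → 2 fragments:
  76–145 → 70 bp
  146–172 then 1–75 → 27 + 75 = 102 bp
Sorted largest to smallest: 102, 70 bp.

102, 70 bp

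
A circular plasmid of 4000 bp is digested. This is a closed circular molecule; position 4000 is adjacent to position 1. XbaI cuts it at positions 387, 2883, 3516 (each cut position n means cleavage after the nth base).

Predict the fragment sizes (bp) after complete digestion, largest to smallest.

Circular molecule, 3 cuts → 3 fragments:
  2883 − 387 = 2496 bp
  3516 − 2883 = 633 bp
  wrap: 4000 − 3516 + 387 = 871 bp
Sorted largest to smallest: 2496, 871, 633 bp.

2496, 871, 633 bp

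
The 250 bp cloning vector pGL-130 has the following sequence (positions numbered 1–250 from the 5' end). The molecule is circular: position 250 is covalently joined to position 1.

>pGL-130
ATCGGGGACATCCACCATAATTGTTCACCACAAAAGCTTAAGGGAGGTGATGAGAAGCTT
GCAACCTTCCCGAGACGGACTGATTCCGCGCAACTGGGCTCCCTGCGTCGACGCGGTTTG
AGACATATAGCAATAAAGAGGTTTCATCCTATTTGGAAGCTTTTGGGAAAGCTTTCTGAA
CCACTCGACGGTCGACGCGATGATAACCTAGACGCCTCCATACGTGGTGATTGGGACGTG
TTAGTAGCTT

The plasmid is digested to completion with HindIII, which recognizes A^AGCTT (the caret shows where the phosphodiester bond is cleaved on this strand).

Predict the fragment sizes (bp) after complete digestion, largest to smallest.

HindIII sites (AAGCTT) start at positions 34, 55, 157, 169.
HindIII cuts after the first base of each site, so after positions 34, 55, 157, 169.
Circular molecule, 4 cuts → 4 fragments:
  35–55 → 21 bp
  56–157 → 102 bp
  158–169 → 12 bp
  170–250 then 1–34 → 81 + 34 = 115 bp
Sorted largest to smallest: 115, 102, 21, 12 bp.

115, 102, 21, 12 bp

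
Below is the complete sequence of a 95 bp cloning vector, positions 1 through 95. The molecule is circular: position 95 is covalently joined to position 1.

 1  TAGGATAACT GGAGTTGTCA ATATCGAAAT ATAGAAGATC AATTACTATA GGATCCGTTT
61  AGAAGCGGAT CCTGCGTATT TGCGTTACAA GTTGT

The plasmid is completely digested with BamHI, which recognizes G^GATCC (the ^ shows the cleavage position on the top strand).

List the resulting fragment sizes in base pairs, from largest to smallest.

79, 16 bp

BamHI sites (GGATCC) start at positions 51, 67.
BamHI cuts after the first base of each site, so after positions 51, 67.
Circular molecule, 2 cuts → 2 fragments:
  52–67 → 16 bp
  68–95 then 1–51 → 28 + 51 = 79 bp
Sorted largest to smallest: 79, 16 bp.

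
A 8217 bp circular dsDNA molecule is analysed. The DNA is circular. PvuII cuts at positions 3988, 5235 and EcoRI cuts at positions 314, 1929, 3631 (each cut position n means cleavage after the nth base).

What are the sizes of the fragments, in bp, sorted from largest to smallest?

3296, 1702, 1615, 1247, 357 bp

Combined cut positions (sorted): 314, 1929, 3631, 3988, 5235.
Circular molecule, 5 cuts → 5 fragments:
  1929 − 314 = 1615 bp
  3631 − 1929 = 1702 bp
  3988 − 3631 = 357 bp
  5235 − 3988 = 1247 bp
  wrap: 8217 − 5235 + 314 = 3296 bp
Sorted largest to smallest: 3296, 1702, 1615, 1247, 357 bp.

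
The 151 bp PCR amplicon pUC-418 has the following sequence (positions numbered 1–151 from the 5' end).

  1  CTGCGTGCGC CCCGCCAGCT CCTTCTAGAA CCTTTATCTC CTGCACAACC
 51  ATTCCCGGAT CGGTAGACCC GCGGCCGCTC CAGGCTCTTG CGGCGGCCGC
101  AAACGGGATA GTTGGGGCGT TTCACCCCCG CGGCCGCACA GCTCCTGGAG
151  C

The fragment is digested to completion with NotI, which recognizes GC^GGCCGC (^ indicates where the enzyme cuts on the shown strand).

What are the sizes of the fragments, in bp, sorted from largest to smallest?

72, 37, 22, 20 bp

NotI sites (GCGGCCGC) start at positions 71, 93, 130.
NotI cuts after base 2 of each site, so after positions 72, 94, 131.
Linear molecule, 3 cuts → 4 fragments:
  1–72 → 72 bp
  73–94 → 22 bp
  95–131 → 37 bp
  132–151 → 20 bp
Sorted largest to smallest: 72, 37, 22, 20 bp.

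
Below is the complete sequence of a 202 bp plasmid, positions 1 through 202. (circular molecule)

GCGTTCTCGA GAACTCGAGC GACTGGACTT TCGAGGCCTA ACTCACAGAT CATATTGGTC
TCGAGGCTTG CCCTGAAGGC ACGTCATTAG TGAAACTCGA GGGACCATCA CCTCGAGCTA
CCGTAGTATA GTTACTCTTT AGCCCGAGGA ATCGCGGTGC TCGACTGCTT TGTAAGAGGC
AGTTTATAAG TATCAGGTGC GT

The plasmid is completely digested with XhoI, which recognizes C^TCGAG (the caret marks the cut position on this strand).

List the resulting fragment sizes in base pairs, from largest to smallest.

XhoI sites (CTCGAG) start at positions 6, 14, 60, 96, 112.
XhoI cuts after the first base of each site, so after positions 6, 14, 60, 96, 112.
Circular molecule, 5 cuts → 5 fragments:
  7–14 → 8 bp
  15–60 → 46 bp
  61–96 → 36 bp
  97–112 → 16 bp
  113–202 then 1–6 → 90 + 6 = 96 bp
Sorted largest to smallest: 96, 46, 36, 16, 8 bp.

96, 46, 36, 16, 8 bp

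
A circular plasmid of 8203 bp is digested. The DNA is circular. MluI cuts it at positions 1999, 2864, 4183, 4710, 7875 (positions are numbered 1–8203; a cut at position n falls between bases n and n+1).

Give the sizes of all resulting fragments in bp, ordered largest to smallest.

Circular molecule, 5 cuts → 5 fragments:
  2864 − 1999 = 865 bp
  4183 − 2864 = 1319 bp
  4710 − 4183 = 527 bp
  7875 − 4710 = 3165 bp
  wrap: 8203 − 7875 + 1999 = 2327 bp
Sorted largest to smallest: 3165, 2327, 1319, 865, 527 bp.

3165, 2327, 1319, 865, 527 bp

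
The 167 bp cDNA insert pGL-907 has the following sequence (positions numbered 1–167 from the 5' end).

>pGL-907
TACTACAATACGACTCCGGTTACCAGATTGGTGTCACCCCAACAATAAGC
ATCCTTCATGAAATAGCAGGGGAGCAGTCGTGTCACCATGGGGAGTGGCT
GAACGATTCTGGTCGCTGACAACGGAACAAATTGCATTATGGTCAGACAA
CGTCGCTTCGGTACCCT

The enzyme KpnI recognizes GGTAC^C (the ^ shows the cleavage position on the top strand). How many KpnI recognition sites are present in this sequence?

GGTACC occurs starting at position 160.
KpnI cuts at 1 site.

1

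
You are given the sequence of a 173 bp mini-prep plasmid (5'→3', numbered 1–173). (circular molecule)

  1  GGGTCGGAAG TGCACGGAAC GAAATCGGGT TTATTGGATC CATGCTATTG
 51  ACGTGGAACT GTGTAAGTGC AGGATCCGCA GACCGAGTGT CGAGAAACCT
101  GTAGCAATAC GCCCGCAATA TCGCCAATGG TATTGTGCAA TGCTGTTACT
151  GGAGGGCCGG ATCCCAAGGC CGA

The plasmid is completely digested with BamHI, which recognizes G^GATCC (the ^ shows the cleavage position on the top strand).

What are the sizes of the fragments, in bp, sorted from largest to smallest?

BamHI sites (GGATCC) start at positions 36, 72, 159.
BamHI cuts after the first base of each site, so after positions 36, 72, 159.
Circular molecule, 3 cuts → 3 fragments:
  37–72 → 36 bp
  73–159 → 87 bp
  160–173 then 1–36 → 14 + 36 = 50 bp
Sorted largest to smallest: 87, 50, 36 bp.

87, 50, 36 bp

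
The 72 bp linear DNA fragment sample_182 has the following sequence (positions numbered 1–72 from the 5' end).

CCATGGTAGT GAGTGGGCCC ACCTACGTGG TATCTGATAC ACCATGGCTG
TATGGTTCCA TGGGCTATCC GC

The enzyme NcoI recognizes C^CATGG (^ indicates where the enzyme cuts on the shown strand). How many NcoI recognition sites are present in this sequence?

3

CCATGG occurs starting at positions 1, 42, 58.
NcoI cuts at 3 sites.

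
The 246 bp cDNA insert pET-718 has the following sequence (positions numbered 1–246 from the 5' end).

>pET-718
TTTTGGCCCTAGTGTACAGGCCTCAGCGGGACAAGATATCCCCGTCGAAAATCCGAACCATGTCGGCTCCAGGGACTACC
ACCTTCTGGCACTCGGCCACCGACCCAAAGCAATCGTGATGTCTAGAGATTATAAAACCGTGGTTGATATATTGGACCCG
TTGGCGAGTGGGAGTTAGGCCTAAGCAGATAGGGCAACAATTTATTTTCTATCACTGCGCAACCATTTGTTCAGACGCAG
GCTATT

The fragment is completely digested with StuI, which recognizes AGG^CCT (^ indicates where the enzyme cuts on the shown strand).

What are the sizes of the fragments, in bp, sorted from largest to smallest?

159, 67, 20 bp

StuI sites (AGGCCT) start at positions 18, 177.
StuI cuts after base 3 of each site, so after positions 20, 179.
Linear molecule, 2 cuts → 3 fragments:
  1–20 → 20 bp
  21–179 → 159 bp
  180–246 → 67 bp
Sorted largest to smallest: 159, 67, 20 bp.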